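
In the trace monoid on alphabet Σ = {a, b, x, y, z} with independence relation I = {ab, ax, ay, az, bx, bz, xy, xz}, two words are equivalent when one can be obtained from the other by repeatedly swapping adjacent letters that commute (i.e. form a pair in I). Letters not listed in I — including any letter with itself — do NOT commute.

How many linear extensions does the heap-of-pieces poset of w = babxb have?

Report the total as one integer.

#0=b has no predecessor
#1=a has no predecessor
#2=b depends on [0:b]
#3=x has no predecessor
#4=b depends on [2:b]
sources: [0:b, 1:a, 3:x]
N(rest) = Σ N(rest − s) over sources s of rest; N(one piece) = 1:
  size 1 → [1]=1  [3]=1  [4]=1
  size 2 → [1,3]=2  [1,4]=2  [2,4]=1  [3,4]=2
  size 3 → [0,2,4]=1  [1,2,4]=3  [1,3,4]=6  [2,3,4]=3
  first=0(b) contributes 12
  first=1(a) contributes 4
  first=3(x) contributes 4
|[w]| = 20

20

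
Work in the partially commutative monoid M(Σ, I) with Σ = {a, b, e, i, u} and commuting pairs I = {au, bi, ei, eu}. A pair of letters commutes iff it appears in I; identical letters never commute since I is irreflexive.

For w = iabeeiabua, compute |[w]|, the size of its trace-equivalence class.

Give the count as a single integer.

8

piece 0:i — minimal
piece 1:a rests on {0:i}
piece 2:b rests on {1:a}
piece 3:e rests on {2:b}
piece 4:e rests on {3:e}
piece 5:i rests on {1:a}
piece 6:a rests on {4:e, 5:i}
piece 7:b rests on {6:a}
piece 8:u rests on {7:b}
piece 9:a rests on {7:b}
minimal pieces: {0:i}
ways to finish when only these pieces remain (= sum over removing one remaining piece with nothing left below it):
  1 left: {8}→1  {9}→1
  2 left: {8,9}→2
  3 left: {7,8,9}→2
  4 left: {6,7,8,9}→2
  5 left: {4,6,7,8,9}→2  {5,6,7,8,9}→2
  6 left: {3,4,6,7,8,9}→2  {4,5,6,7,8,9}→4
  7 left: {2,3,4,6,7,8,9}→2  {3,4,5,6,7,8,9}→6
  8 left: {2,3,4,5,6,7,8,9}→8
  placing 0:i first → 8 extensions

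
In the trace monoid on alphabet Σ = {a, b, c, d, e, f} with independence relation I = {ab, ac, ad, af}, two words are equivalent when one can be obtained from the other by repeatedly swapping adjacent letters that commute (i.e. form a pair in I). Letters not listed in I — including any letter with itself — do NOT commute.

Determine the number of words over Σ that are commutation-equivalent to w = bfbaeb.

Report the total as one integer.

0(b) covers ∅
1(f) covers 0:b
2(b) covers 1:f
3(a) covers ∅
4(e) covers 2:b, 3:a
5(b) covers 4:e
floor of heap: 0:b, 3:a
completions by unplaced set U, small U first (add the entries for U minus each lowest piece of U):
  |U|=1: {5}:1
  |U|=2: {4,5}:1
  |U|=3: {2,4,5}:1  {3,4,5}:1
  |U|=4: {1,2,4,5}:1  {2,3,4,5}:2
  start at 0(b): 3
  start at 3(a): 1
sum over floor = 4

4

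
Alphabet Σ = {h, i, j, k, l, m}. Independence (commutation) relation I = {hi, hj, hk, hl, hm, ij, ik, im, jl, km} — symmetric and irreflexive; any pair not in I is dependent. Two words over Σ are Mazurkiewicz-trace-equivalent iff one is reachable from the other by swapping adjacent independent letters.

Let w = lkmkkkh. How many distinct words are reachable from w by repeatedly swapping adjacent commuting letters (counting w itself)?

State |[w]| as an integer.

35

drop 0:l onto floor
drop 1:k onto {0:l}
drop 2:m onto {0:l}
drop 3:k onto {1:k}
drop 4:k onto {3:k}
drop 5:k onto {4:k}
drop 6:h onto floor
ground layer = {0:l, 6:h}
drop-orders for the pieces not yet dropped (sum over which currently-grounded one goes next):
  1 to go: {2} 1  {5} 1  {6} 1
  2 to go: {2,5} 2  {2,6} 2  {4,5} 1  {5,6} 2
  3 to go: {2,4,5} 3  {2,5,6} 6  {3,4,5} 1  {4,5,6} 3
  4 to go: {1,3,4,5} 1  {2,3,4,5} 4  {2,4,5,6} 12  {3,4,5,6} 4
  5 to go: {1,2,3,4,5} 5  {1,3,4,5,6} 5  {2,3,4,5,6} 20
  if 0:l drops first: 30 orders
  if 6:h drops first: 5 orders
heap linearizations: 35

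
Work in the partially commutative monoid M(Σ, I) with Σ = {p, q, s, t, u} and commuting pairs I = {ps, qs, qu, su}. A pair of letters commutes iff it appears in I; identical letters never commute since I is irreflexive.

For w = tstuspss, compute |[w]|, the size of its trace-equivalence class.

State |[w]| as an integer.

#0=t has no predecessor
#1=s depends on [0:t]
#2=t depends on [1:s]
#3=u depends on [2:t]
#4=s depends on [2:t]
#5=p depends on [3:u]
#6=s depends on [4:s]
#7=s depends on [6:s]
sources: [0:t]
N(rest) = Σ N(rest − s) over sources s of rest; N(one piece) = 1:
  size 1 → [5]=1  [7]=1
  size 2 → [3,5]=1  [5,7]=2  [6,7]=1
  size 3 → [3,5,7]=3  [4,6,7]=1  [5,6,7]=3
  size 4 → [3,5,6,7]=6  [4,5,6,7]=4
  size 5 → [3,4,5,6,7]=10
  size 6 → [2,3,4,5,6,7]=10
  first=0(t) contributes 10

10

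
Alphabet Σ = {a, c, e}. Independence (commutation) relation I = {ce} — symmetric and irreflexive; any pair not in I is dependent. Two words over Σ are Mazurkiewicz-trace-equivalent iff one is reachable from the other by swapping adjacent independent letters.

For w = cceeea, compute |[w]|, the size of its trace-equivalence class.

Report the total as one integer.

piece 0:c — minimal
piece 1:c rests on {0:c}
piece 2:e — minimal
piece 3:e rests on {2:e}
piece 4:e rests on {3:e}
piece 5:a rests on {1:c, 4:e}
minimal pieces: {0:c, 2:e}
ways to finish when only these pieces remain (= sum over removing one remaining piece with nothing left below it):
  1 left: {5}→1
  2 left: {1,5}→1  {4,5}→1
  3 left: {0,1,5}→1  {1,4,5}→2  {3,4,5}→1
  4 left: {0,1,4,5}→3  {1,3,4,5}→3  {2,3,4,5}→1
  placing 0:c first → 4 extensions
  placing 2:e first → 6 extensions
total linear extensions = 10

10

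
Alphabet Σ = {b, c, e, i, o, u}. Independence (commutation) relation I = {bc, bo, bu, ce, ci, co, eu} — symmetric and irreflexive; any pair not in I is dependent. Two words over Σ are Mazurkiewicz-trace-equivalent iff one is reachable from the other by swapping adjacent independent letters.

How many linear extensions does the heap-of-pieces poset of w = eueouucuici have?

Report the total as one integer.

drop 0:e onto floor
drop 1:u onto floor
drop 2:e onto {0:e}
drop 3:o onto {1:u, 2:e}
drop 4:u onto {3:o}
drop 5:u onto {4:u}
drop 6:c onto {5:u}
drop 7:u onto {6:c}
drop 8:i onto {7:u}
drop 9:c onto {7:u}
drop 10:i onto {8:i}
ground layer = {0:e, 1:u}
drop-orders for the pieces not yet dropped (sum over which currently-grounded one goes next):
  1 to go: {9} 1  {10} 1
  2 to go: {8,10} 1  {9,10} 2
  3 to go: {8,9,10} 3
  4 to go: {7,8,9,10} 3
  5 to go: {6,7,8,9,10} 3
  6 to go: {5,6,7,8,9,10} 3
  7 to go: {4,5,6,7,8,9,10} 3
  8 to go: {3,4,5,6,7,8,9,10} 3
  9 to go: {1,3,4,5,6,7,8,9,10} 3  {2,3,4,5,6,7,8,9,10} 3
  if 0:e drops first: 6 orders
  if 1:u drops first: 3 orders
heap linearizations: 9

9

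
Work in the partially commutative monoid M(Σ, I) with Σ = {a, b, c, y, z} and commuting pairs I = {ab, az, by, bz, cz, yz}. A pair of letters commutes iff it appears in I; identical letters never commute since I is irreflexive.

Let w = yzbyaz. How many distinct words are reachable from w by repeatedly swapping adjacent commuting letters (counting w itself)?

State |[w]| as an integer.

#0=y has no predecessor
#1=z has no predecessor
#2=b has no predecessor
#3=y depends on [0:y]
#4=a depends on [3:y]
#5=z depends on [1:z]
sources: [0:y, 1:z, 2:b]
N(rest) = Σ N(rest − s) over sources s of rest; N(one piece) = 1:
  size 1 → [2]=1  [4]=1  [5]=1
  size 2 → [1,5]=1  [2,4]=2  [2,5]=2  [3,4]=1  [4,5]=2
  size 3 → [0,3,4]=1  [1,2,5]=3  [1,4,5]=3  [2,3,4]=3  [2,4,5]=6  [3,4,5]=3
  size 4 → [0,2,3,4]=4  [0,3,4,5]=4  [1,2,4,5]=12  [1,3,4,5]=6  [2,3,4,5]=12
  first=0(y) contributes 30
  first=1(z) contributes 20
  first=2(b) contributes 10
|[w]| = 60

60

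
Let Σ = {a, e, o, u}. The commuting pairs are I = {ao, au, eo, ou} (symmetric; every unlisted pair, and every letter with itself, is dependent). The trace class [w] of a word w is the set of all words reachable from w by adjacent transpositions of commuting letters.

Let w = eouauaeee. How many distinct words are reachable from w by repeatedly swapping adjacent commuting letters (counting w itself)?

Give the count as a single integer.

drop 0:e onto floor
drop 1:o onto floor
drop 2:u onto {0:e}
drop 3:a onto {0:e}
drop 4:u onto {2:u}
drop 5:a onto {3:a}
drop 6:e onto {4:u, 5:a}
drop 7:e onto {6:e}
drop 8:e onto {7:e}
ground layer = {0:e, 1:o}
drop-orders for the pieces not yet dropped (sum over which currently-grounded one goes next):
  1 to go: {1} 1  {8} 1
  2 to go: {1,8} 2  {7,8} 1
  3 to go: {1,7,8} 3  {6,7,8} 1
  4 to go: {1,6,7,8} 4  {4,6,7,8} 1  {5,6,7,8} 1
  5 to go: {1,4,6,7,8} 5  {1,5,6,7,8} 5  {2,4,6,7,8} 1  {3,5,6,7,8} 1  {4,5,6,7,8} 2
  6 to go: {1,2,4,6,7,8} 6  {1,3,5,6,7,8} 6  {1,4,5,6,7,8} 12  {2,4,5,6,7,8} 3  {3,4,5,6,7,8} 3
  7 to go: {1,2,4,5,6,7,8} 21  {1,3,4,5,6,7,8} 21  {2,3,4,5,6,7,8} 6
  if 0:e drops first: 48 orders
  if 1:o drops first: 6 orders
heap linearizations: 54

54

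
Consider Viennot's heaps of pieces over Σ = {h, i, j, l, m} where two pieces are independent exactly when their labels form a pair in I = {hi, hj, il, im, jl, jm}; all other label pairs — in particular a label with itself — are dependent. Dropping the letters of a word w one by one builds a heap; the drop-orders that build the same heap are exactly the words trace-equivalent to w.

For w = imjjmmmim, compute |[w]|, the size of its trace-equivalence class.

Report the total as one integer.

0(i) covers ∅
1(m) covers ∅
2(j) covers 0:i
3(j) covers 2:j
4(m) covers 1:m
5(m) covers 4:m
6(m) covers 5:m
7(i) covers 3:j
8(m) covers 6:m
floor of heap: 0:i, 1:m
completions by unplaced set U, small U first (add the entries for U minus each lowest piece of U):
  |U|=1: {7}:1  {8}:1
  |U|=2: {3,7}:1  {6,8}:1  {7,8}:2
  |U|=3: {2,3,7}:1  {3,7,8}:3  {5,6,8}:1  {6,7,8}:3
  |U|=4: {0,2,3,7}:1  {2,3,7,8}:4  {3,6,7,8}:6  {4,5,6,8}:1  {5,6,7,8}:4
  |U|=5: {0,2,3,7,8}:5  {1,4,5,6,8}:1  {2,3,6,7,8}:10  {3,5,6,7,8}:10  {4,5,6,7,8}:5
  |U|=6: {0,2,3,6,7,8}:15  {1,4,5,6,7,8}:6  {2,3,5,6,7,8}:20  {3,4,5,6,7,8}:15
  |U|=7: {0,2,3,5,6,7,8}:35  {1,3,4,5,6,7,8}:21  {2,3,4,5,6,7,8}:35
  start at 0(i): 56
  start at 1(m): 70
sum over floor = 126

126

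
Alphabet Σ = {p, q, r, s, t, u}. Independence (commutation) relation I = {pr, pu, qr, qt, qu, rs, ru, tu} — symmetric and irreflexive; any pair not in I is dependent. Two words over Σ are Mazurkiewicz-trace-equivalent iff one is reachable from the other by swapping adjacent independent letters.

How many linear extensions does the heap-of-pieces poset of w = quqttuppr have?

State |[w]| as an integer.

792

#0=q has no predecessor
#1=u has no predecessor
#2=q depends on [0:q]
#3=t has no predecessor
#4=t depends on [3:t]
#5=u depends on [1:u]
#6=p depends on [2:q, 4:t]
#7=p depends on [6:p]
#8=r depends on [4:t]
sources: [0:q, 1:u, 3:t]
N(rest) = Σ N(rest − s) over sources s of rest; N(one piece) = 1:
  size 1 → [5]=1  [7]=1  [8]=1
  size 2 → [1,5]=1  [5,7]=2  [5,8]=2  [6,7]=1  [7,8]=2
  size 3 → [1,5,7]=3  [1,5,8]=3  [2,6,7]=1  [5,6,7]=3  [5,7,8]=6  [6,7,8]=3
  size 4 → [0,2,6,7]=1  [1,5,6,7]=6  [1,5,7,8]=12  [2,5,6,7]=4  [2,6,7,8]=4  [4,6,7,8]=3  [5,6,7,8]=12
  size 5 → [0,2,5,6,7]=5  [0,2,6,7,8]=5  [1,2,5,6,7]=10  [1,5,6,7,8]=30  [2,4,6,7,8]=7  [2,5,6,7,8]=20  [3,4,6,7,8]=3  [4,5,6,7,8]=15
  size 6 → [0,1,2,5,6,7]=15  [0,2,4,6,7,8]=12  [0,2,5,6,7,8]=30  [1,2,5,6,7,8]=60  [1,4,5,6,7,8]=45  [2,3,4,6,7,8]=10  [2,4,5,6,7,8]=42  [3,4,5,6,7,8]=18
  size 7 → [0,1,2,5,6,7,8]=105  [0,2,3,4,6,7,8]=22  [0,2,4,5,6,7,8]=84  [1,2,4,5,6,7,8]=147  [1,3,4,5,6,7,8]=63  [2,3,4,5,6,7,8]=70
  first=0(q) contributes 280
  first=1(u) contributes 176
  first=3(t) contributes 336
|[w]| = 792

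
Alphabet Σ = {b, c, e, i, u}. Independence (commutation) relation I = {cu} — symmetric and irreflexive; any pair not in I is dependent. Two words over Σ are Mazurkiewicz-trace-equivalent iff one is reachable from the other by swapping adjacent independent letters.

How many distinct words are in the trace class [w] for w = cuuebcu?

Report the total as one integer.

0(c) covers ∅
1(u) covers ∅
2(u) covers 1:u
3(e) covers 0:c, 2:u
4(b) covers 3:e
5(c) covers 4:b
6(u) covers 4:b
floor of heap: 0:c, 1:u
completions by unplaced set U, small U first (add the entries for U minus each lowest piece of U):
  |U|=1: {5}:1  {6}:1
  |U|=2: {5,6}:2
  |U|=3: {4,5,6}:2
  |U|=4: {3,4,5,6}:2
  |U|=5: {0,3,4,5,6}:2  {2,3,4,5,6}:2
  start at 0(c): 2
  start at 1(u): 4
sum over floor = 6

6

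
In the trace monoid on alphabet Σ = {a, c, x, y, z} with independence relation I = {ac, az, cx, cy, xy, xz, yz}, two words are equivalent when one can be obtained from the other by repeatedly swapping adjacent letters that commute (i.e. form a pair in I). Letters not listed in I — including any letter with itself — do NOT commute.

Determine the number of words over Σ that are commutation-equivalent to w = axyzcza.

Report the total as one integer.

70

#0=a has no predecessor
#1=x depends on [0:a]
#2=y depends on [0:a]
#3=z has no predecessor
#4=c depends on [3:z]
#5=z depends on [4:c]
#6=a depends on [1:x, 2:y]
sources: [0:a, 3:z]
N(rest) = Σ N(rest − s) over sources s of rest; N(one piece) = 1:
  size 1 → [5]=1  [6]=1
  size 2 → [1,6]=1  [2,6]=1  [4,5]=1  [5,6]=2
  size 3 → [1,2,6]=2  [1,5,6]=3  [2,5,6]=3  [3,4,5]=1  [4,5,6]=3
  size 4 → [0,1,2,6]=2  [1,2,5,6]=8  [1,4,5,6]=6  [2,4,5,6]=6  [3,4,5,6]=4
  size 5 → [0,1,2,5,6]=10  [1,2,4,5,6]=20  [1,3,4,5,6]=10  [2,3,4,5,6]=10
  first=0(a) contributes 40
  first=3(z) contributes 30
|[w]| = 70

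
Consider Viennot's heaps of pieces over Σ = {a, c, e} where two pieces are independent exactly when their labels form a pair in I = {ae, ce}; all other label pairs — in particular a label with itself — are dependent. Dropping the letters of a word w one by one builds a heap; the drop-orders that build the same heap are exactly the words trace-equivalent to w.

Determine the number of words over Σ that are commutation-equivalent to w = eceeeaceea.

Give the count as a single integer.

210

0(e) covers ∅
1(c) covers ∅
2(e) covers 0:e
3(e) covers 2:e
4(e) covers 3:e
5(a) covers 1:c
6(c) covers 5:a
7(e) covers 4:e
8(e) covers 7:e
9(a) covers 6:c
floor of heap: 0:e, 1:c
completions by unplaced set U, small U first (add the entries for U minus each lowest piece of U):
  |U|=1: {8}:1  {9}:1
  |U|=2: {6,9}:1  {7,8}:1  {8,9}:2
  |U|=3: {4,7,8}:1  {5,6,9}:1  {6,8,9}:3  {7,8,9}:3
  |U|=4: {1,5,6,9}:1  {3,4,7,8}:1  {4,7,8,9}:4  {5,6,8,9}:4  {6,7,8,9}:6
  |U|=5: {1,5,6,8,9}:5  {2,3,4,7,8}:1  {3,4,7,8,9}:5  {4,6,7,8,9}:10  {5,6,7,8,9}:10
  |U|=6: {0,2,3,4,7,8}:1  {1,5,6,7,8,9}:15  {2,3,4,7,8,9}:6  {3,4,6,7,8,9}:15  {4,5,6,7,8,9}:20
  |U|=7: {0,2,3,4,7,8,9}:7  {1,4,5,6,7,8,9}:35  {2,3,4,6,7,8,9}:21  {3,4,5,6,7,8,9}:35
  |U|=8: {0,2,3,4,6,7,8,9}:28  {1,3,4,5,6,7,8,9}:70  {2,3,4,5,6,7,8,9}:56
  start at 0(e): 126
  start at 1(c): 84
sum over floor = 210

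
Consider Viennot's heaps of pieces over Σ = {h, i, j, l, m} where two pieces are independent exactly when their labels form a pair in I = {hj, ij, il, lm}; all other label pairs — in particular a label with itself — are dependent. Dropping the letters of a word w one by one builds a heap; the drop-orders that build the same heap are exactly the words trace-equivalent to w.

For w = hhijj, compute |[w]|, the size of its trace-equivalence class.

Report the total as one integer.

10

0(h) covers ∅
1(h) covers 0:h
2(i) covers 1:h
3(j) covers ∅
4(j) covers 3:j
floor of heap: 0:h, 3:j
completions by unplaced set U, small U first (add the entries for U minus each lowest piece of U):
  |U|=1: {2}:1  {4}:1
  |U|=2: {1,2}:1  {2,4}:2  {3,4}:1
  |U|=3: {0,1,2}:1  {1,2,4}:3  {2,3,4}:3
  start at 0(h): 6
  start at 3(j): 4
sum over floor = 10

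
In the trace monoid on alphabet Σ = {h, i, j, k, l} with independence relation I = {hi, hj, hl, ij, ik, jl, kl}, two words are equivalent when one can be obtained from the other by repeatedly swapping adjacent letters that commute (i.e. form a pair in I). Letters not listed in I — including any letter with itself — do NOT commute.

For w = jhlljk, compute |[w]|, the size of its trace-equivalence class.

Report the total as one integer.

45

0(j) covers ∅
1(h) covers ∅
2(l) covers ∅
3(l) covers 2:l
4(j) covers 0:j
5(k) covers 1:h, 4:j
floor of heap: 0:j, 1:h, 2:l
completions by unplaced set U, small U first (add the entries for U minus each lowest piece of U):
  |U|=1: {3}:1  {5}:1
  |U|=2: {1,5}:1  {2,3}:1  {3,5}:2  {4,5}:1
  |U|=3: {0,4,5}:1  {1,3,5}:3  {1,4,5}:2  {2,3,5}:3  {3,4,5}:3
  |U|=4: {0,1,4,5}:3  {0,3,4,5}:4  {1,2,3,5}:6  {1,3,4,5}:8  {2,3,4,5}:6
  start at 0(j): 20
  start at 1(h): 10
  start at 2(l): 15
sum over floor = 45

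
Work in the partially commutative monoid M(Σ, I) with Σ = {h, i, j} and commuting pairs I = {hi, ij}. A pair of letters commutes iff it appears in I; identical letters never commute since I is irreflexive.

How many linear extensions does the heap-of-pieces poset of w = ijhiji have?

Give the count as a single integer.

20

drop 0:i onto floor
drop 1:j onto floor
drop 2:h onto {1:j}
drop 3:i onto {0:i}
drop 4:j onto {2:h}
drop 5:i onto {3:i}
ground layer = {0:i, 1:j}
drop-orders for the pieces not yet dropped (sum over which currently-grounded one goes next):
  1 to go: {4} 1  {5} 1
  2 to go: {2,4} 1  {3,5} 1  {4,5} 2
  3 to go: {0,3,5} 1  {1,2,4} 1  {2,4,5} 3  {3,4,5} 3
  4 to go: {0,3,4,5} 4  {1,2,4,5} 4  {2,3,4,5} 6
  if 0:i drops first: 10 orders
  if 1:j drops first: 10 orders
heap linearizations: 20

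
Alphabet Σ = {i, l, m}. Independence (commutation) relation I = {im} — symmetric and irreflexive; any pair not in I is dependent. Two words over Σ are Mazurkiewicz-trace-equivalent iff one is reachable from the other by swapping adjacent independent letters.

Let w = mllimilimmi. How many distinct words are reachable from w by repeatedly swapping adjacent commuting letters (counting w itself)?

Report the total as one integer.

18

piece 0:m — minimal
piece 1:l rests on {0:m}
piece 2:l rests on {1:l}
piece 3:i rests on {2:l}
piece 4:m rests on {2:l}
piece 5:i rests on {3:i}
piece 6:l rests on {4:m, 5:i}
piece 7:i rests on {6:l}
piece 8:m rests on {6:l}
piece 9:m rests on {8:m}
piece 10:i rests on {7:i}
minimal pieces: {0:m}
ways to finish when only these pieces remain (= sum over removing one remaining piece with nothing left below it):
  1 left: {9}→1  {10}→1
  2 left: {7,10}→1  {8,9}→1  {9,10}→2
  3 left: {7,9,10}→3  {8,9,10}→3
  4 left: {7,8,9,10}→6
  5 left: {6,7,8,9,10}→6
  6 left: {4,6,7,8,9,10}→6  {5,6,7,8,9,10}→6
  7 left: {3,5,6,7,8,9,10}→6  {4,5,6,7,8,9,10}→12
  8 left: {3,4,5,6,7,8,9,10}→18
  9 left: {2,3,4,5,6,7,8,9,10}→18
  placing 0:m first → 18 extensions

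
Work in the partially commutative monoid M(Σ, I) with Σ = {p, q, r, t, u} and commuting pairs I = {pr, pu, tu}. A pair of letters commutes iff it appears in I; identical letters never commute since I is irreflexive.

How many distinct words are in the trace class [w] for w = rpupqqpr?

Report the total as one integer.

12

0(r) covers ∅
1(p) covers ∅
2(u) covers 0:r
3(p) covers 1:p
4(q) covers 2:u, 3:p
5(q) covers 4:q
6(p) covers 5:q
7(r) covers 5:q
floor of heap: 0:r, 1:p
completions by unplaced set U, small U first (add the entries for U minus each lowest piece of U):
  |U|=1: {6}:1  {7}:1
  |U|=2: {6,7}:2
  |U|=3: {5,6,7}:2
  |U|=4: {4,5,6,7}:2
  |U|=5: {2,4,5,6,7}:2  {3,4,5,6,7}:2
  |U|=6: {0,2,4,5,6,7}:2  {1,3,4,5,6,7}:2  {2,3,4,5,6,7}:4
  start at 0(r): 6
  start at 1(p): 6
sum over floor = 12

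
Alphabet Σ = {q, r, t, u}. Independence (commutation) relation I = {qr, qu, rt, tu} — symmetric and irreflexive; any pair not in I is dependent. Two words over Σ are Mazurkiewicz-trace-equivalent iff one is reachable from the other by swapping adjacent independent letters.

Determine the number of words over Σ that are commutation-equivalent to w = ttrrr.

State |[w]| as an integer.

piece 0:t — minimal
piece 1:t rests on {0:t}
piece 2:r — minimal
piece 3:r rests on {2:r}
piece 4:r rests on {3:r}
minimal pieces: {0:t, 2:r}
ways to finish when only these pieces remain (= sum over removing one remaining piece with nothing left below it):
  1 left: {1}→1  {4}→1
  2 left: {0,1}→1  {1,4}→2  {3,4}→1
  3 left: {0,1,4}→3  {1,3,4}→3  {2,3,4}→1
  placing 0:t first → 4 extensions
  placing 2:r first → 6 extensions
total linear extensions = 10

10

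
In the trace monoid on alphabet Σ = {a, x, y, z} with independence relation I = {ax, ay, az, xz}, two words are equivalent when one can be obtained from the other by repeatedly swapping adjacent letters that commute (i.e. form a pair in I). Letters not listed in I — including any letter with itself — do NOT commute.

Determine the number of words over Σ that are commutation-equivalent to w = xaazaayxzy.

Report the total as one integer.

840

0(x) covers ∅
1(a) covers ∅
2(a) covers 1:a
3(z) covers ∅
4(a) covers 2:a
5(a) covers 4:a
6(y) covers 0:x, 3:z
7(x) covers 6:y
8(z) covers 6:y
9(y) covers 7:x, 8:z
floor of heap: 0:x, 1:a, 3:z
completions by unplaced set U, small U first (add the entries for U minus each lowest piece of U):
  |U|=1: {5}:1  {9}:1
  |U|=2: {4,5}:1  {5,9}:2  {7,9}:1  {8,9}:1
  |U|=3: {2,4,5}:1  {4,5,9}:3  {5,7,9}:3  {5,8,9}:3  {7,8,9}:2
  |U|=4: {1,2,4,5}:1  {2,4,5,9}:4  {4,5,7,9}:6  {4,5,8,9}:6  {5,7,8,9}:8  {6,7,8,9}:2
  |U|=5: {0,6,7,8,9}:2  {1,2,4,5,9}:5  {2,4,5,7,9}:10  {2,4,5,8,9}:10  {3,6,7,8,9}:2  {4,5,7,8,9}:20  {5,6,7,8,9}:10
  |U|=6: {0,3,6,7,8,9}:4  {0,5,6,7,8,9}:12  {1,2,4,5,7,9}:15  {1,2,4,5,8,9}:15  {2,4,5,7,8,9}:40  {3,5,6,7,8,9}:12  {4,5,6,7,8,9}:30
  |U|=7: {0,3,5,6,7,8,9}:28  {0,4,5,6,7,8,9}:42  {1,2,4,5,7,8,9}:70  {2,4,5,6,7,8,9}:70  {3,4,5,6,7,8,9}:42
  |U|=8: {0,2,4,5,6,7,8,9}:112  {0,3,4,5,6,7,8,9}:112  {1,2,4,5,6,7,8,9}:140  {2,3,4,5,6,7,8,9}:112
  start at 0(x): 252
  start at 1(a): 336
  start at 3(z): 252
sum over floor = 840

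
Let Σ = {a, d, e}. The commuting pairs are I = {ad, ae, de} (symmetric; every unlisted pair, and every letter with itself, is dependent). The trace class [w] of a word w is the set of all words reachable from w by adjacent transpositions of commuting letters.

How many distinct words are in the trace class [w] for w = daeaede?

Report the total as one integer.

210

drop 0:d onto floor
drop 1:a onto floor
drop 2:e onto floor
drop 3:a onto {1:a}
drop 4:e onto {2:e}
drop 5:d onto {0:d}
drop 6:e onto {4:e}
ground layer = {0:d, 1:a, 2:e}
drop-orders for the pieces not yet dropped (sum over which currently-grounded one goes next):
  1 to go: {3} 1  {5} 1  {6} 1
  2 to go: {0,5} 1  {1,3} 1  {3,5} 2  {3,6} 2  {4,6} 1  {5,6} 2
  3 to go: {0,3,5} 3  {0,5,6} 3  {1,3,5} 3  {1,3,6} 3  {2,4,6} 1  {3,4,6} 3  {3,5,6} 6  {4,5,6} 3
  4 to go: {0,1,3,5} 6  {0,3,5,6} 12  {0,4,5,6} 6  {1,3,4,6} 6  {1,3,5,6} 12  {2,3,4,6} 4  {2,4,5,6} 4  {3,4,5,6} 12
  5 to go: {0,1,3,5,6} 30  {0,2,4,5,6} 10  {0,3,4,5,6} 30  {1,2,3,4,6} 10  {1,3,4,5,6} 30  {2,3,4,5,6} 20
  if 0:d drops first: 60 orders
  if 1:a drops first: 60 orders
  if 2:e drops first: 90 orders
heap linearizations: 210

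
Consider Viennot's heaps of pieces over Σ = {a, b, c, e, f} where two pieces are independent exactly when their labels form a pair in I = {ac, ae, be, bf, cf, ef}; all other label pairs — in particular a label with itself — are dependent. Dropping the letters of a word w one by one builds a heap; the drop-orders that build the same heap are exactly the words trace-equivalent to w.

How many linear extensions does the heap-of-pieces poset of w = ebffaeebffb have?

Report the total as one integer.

#0=e has no predecessor
#1=b has no predecessor
#2=f has no predecessor
#3=f depends on [2:f]
#4=a depends on [1:b, 3:f]
#5=e depends on [0:e]
#6=e depends on [5:e]
#7=b depends on [4:a]
#8=f depends on [4:a]
#9=f depends on [8:f]
#10=b depends on [7:b]
sources: [0:e, 1:b, 2:f]
N(rest) = Σ N(rest − s) over sources s of rest; N(one piece) = 1:
  size 1 → [6]=1  [9]=1  [10]=1
  size 2 → [5,6]=1  [6,9]=2  [6,10]=2  [7,10]=1  [8,9]=1  [9,10]=2
  size 3 → [0,5,6]=1  [5,6,9]=3  [5,6,10]=3  [6,7,10]=3  [6,8,9]=3  [6,9,10]=6  [7,9,10]=3  [8,9,10]=3
  size 4 → [0,5,6,9]=4  [0,5,6,10]=4  [5,6,7,10]=6  [5,6,8,9]=6  [5,6,9,10]=12  [6,7,9,10]=12  [6,8,9,10]=12  [7,8,9,10]=6
  size 5 → [0,5,6,7,10]=10  [0,5,6,8,9]=10  [0,5,6,9,10]=20  [4,7,8,9,10]=6  [5,6,7,9,10]=30  [5,6,8,9,10]=30  [6,7,8,9,10]=30
  size 6 → [0,5,6,7,9,10]=60  [0,5,6,8,9,10]=60  [1,4,7,8,9,10]=6  [3,4,7,8,9,10]=6  [4,6,7,8,9,10]=36  [5,6,7,8,9,10]=90
  size 7 → [0,5,6,7,8,9,10]=210  [1,3,4,7,8,9,10]=12  [1,4,6,7,8,9,10]=42  [2,3,4,7,8,9,10]=6  [3,4,6,7,8,9,10]=42  [4,5,6,7,8,9,10]=126
  size 8 → [0,4,5,6,7,8,9,10]=336  [1,2,3,4,7,8,9,10]=18  [1,3,4,6,7,8,9,10]=96  [1,4,5,6,7,8,9,10]=168  [2,3,4,6,7,8,9,10]=48  [3,4,5,6,7,8,9,10]=168
  size 9 → [0,1,4,5,6,7,8,9,10]=504  [0,3,4,5,6,7,8,9,10]=504  [1,2,3,4,6,7,8,9,10]=162  [1,3,4,5,6,7,8,9,10]=432  [2,3,4,5,6,7,8,9,10]=216
  first=0(e) contributes 810
  first=1(b) contributes 720
  first=2(f) contributes 1440
|[w]| = 2970

2970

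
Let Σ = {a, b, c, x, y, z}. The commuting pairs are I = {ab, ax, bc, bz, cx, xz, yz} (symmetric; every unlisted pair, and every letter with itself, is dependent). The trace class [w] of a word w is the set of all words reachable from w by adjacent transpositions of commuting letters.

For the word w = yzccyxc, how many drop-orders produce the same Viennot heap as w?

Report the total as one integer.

0(y) covers ∅
1(z) covers ∅
2(c) covers 0:y, 1:z
3(c) covers 2:c
4(y) covers 3:c
5(x) covers 4:y
6(c) covers 4:y
floor of heap: 0:y, 1:z
completions by unplaced set U, small U first (add the entries for U minus each lowest piece of U):
  |U|=1: {5}:1  {6}:1
  |U|=2: {5,6}:2
  |U|=3: {4,5,6}:2
  |U|=4: {3,4,5,6}:2
  |U|=5: {2,3,4,5,6}:2
  start at 0(y): 2
  start at 1(z): 2
sum over floor = 4

4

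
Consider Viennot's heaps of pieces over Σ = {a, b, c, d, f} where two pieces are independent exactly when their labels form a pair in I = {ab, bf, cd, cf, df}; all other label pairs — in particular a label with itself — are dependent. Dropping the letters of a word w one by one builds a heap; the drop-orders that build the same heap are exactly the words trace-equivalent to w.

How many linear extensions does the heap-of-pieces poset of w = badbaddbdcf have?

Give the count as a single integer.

52

#0=b has no predecessor
#1=a has no predecessor
#2=d depends on [0:b, 1:a]
#3=b depends on [2:d]
#4=a depends on [2:d]
#5=d depends on [3:b, 4:a]
#6=d depends on [5:d]
#7=b depends on [6:d]
#8=d depends on [7:b]
#9=c depends on [7:b]
#10=f depends on [4:a]
sources: [0:b, 1:a]
N(rest) = Σ N(rest − s) over sources s of rest; N(one piece) = 1:
  size 1 → [8]=1  [9]=1  [10]=1
  size 2 → [8,9]=2  [8,10]=2  [9,10]=2
  size 3 → [7,8,9]=2  [8,9,10]=6
  size 4 → [6,7,8,9]=2  [7,8,9,10]=8
  size 5 → [5,6,7,8,9]=2  [6,7,8,9,10]=10
  size 6 → [3,5,6,7,8,9]=2  [5,6,7,8,9,10]=12
  size 7 → [3,5,6,7,8,9,10]=14  [4,5,6,7,8,9,10]=12
  size 8 → [3,4,5,6,7,8,9,10]=26
  size 9 → [2,3,4,5,6,7,8,9,10]=26
  first=0(b) contributes 26
  first=1(a) contributes 26
|[w]| = 52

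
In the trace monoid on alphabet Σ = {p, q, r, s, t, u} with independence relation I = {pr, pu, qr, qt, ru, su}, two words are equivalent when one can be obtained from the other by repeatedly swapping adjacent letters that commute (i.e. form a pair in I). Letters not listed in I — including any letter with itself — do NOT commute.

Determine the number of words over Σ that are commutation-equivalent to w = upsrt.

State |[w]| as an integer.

4

drop 0:u onto floor
drop 1:p onto floor
drop 2:s onto {1:p}
drop 3:r onto {2:s}
drop 4:t onto {0:u, 3:r}
ground layer = {0:u, 1:p}
drop-orders for the pieces not yet dropped (sum over which currently-grounded one goes next):
  1 to go: {4} 1
  2 to go: {0,4} 1  {3,4} 1
  3 to go: {0,3,4} 2  {2,3,4} 1
  if 0:u drops first: 1 orders
  if 1:p drops first: 3 orders
heap linearizations: 4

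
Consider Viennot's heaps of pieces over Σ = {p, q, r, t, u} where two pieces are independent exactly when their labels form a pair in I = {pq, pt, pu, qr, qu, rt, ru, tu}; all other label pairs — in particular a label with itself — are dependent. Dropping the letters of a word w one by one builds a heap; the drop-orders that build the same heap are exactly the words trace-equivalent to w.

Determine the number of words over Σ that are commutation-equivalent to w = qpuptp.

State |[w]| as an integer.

60

0(q) covers ∅
1(p) covers ∅
2(u) covers ∅
3(p) covers 1:p
4(t) covers 0:q
5(p) covers 3:p
floor of heap: 0:q, 1:p, 2:u
completions by unplaced set U, small U first (add the entries for U minus each lowest piece of U):
  |U|=1: {2}:1  {4}:1  {5}:1
  |U|=2: {0,4}:1  {2,4}:2  {2,5}:2  {3,5}:1  {4,5}:2
  |U|=3: {0,2,4}:3  {0,4,5}:3  {1,3,5}:1  {2,3,5}:3  {2,4,5}:6  {3,4,5}:3
  |U|=4: {0,2,4,5}:12  {0,3,4,5}:6  {1,2,3,5}:4  {1,3,4,5}:4  {2,3,4,5}:12
  start at 0(q): 20
  start at 1(p): 30
  start at 2(u): 10
sum over floor = 60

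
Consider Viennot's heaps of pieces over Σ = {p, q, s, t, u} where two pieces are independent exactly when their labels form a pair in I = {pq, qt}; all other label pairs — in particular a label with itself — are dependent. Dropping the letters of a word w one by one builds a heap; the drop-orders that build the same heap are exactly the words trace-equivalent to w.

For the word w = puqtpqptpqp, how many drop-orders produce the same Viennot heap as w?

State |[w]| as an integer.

drop 0:p onto floor
drop 1:u onto {0:p}
drop 2:q onto {1:u}
drop 3:t onto {1:u}
drop 4:p onto {3:t}
drop 5:q onto {2:q}
drop 6:p onto {4:p}
drop 7:t onto {6:p}
drop 8:p onto {7:t}
drop 9:q onto {5:q}
drop 10:p onto {8:p}
ground layer = {0:p}
drop-orders for the pieces not yet dropped (sum over which currently-grounded one goes next):
  1 to go: {9} 1  {10} 1
  2 to go: {5,9} 1  {8,10} 1  {9,10} 2
  3 to go: {2,5,9} 1  {5,9,10} 3  {7,8,10} 1  {8,9,10} 3
  4 to go: {2,5,9,10} 4  {5,8,9,10} 6  {6,7,8,10} 1  {7,8,9,10} 4
  5 to go: {2,5,8,9,10} 10  {4,6,7,8,10} 1  {5,7,8,9,10} 10  {6,7,8,9,10} 5
  6 to go: {2,5,7,8,9,10} 20  {3,4,6,7,8,10} 1  {4,6,7,8,9,10} 6  {5,6,7,8,9,10} 15
  7 to go: {2,5,6,7,8,9,10} 35  {3,4,6,7,8,9,10} 7  {4,5,6,7,8,9,10} 21
  8 to go: {2,4,5,6,7,8,9,10} 56  {3,4,5,6,7,8,9,10} 28
  9 to go: {2,3,4,5,6,7,8,9,10} 84
  if 0:p drops first: 84 orders

84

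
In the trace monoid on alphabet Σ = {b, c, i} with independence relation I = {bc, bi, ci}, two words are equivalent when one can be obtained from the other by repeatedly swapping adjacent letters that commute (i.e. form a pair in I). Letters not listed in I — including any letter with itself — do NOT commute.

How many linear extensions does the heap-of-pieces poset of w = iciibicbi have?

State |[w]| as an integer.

756

#0=i has no predecessor
#1=c has no predecessor
#2=i depends on [0:i]
#3=i depends on [2:i]
#4=b has no predecessor
#5=i depends on [3:i]
#6=c depends on [1:c]
#7=b depends on [4:b]
#8=i depends on [5:i]
sources: [0:i, 1:c, 4:b]
N(rest) = Σ N(rest − s) over sources s of rest; N(one piece) = 1:
  size 1 → [6]=1  [7]=1  [8]=1
  size 2 → [1,6]=1  [4,7]=1  [5,8]=1  [6,7]=2  [6,8]=2  [7,8]=2
  size 3 → [1,6,7]=3  [1,6,8]=3  [3,5,8]=1  [4,6,7]=3  [4,7,8]=3  [5,6,8]=3  [5,7,8]=3  [6,7,8]=6
  size 4 → [1,4,6,7]=6  [1,5,6,8]=6  [1,6,7,8]=12  [2,3,5,8]=1  [3,5,6,8]=4  [3,5,7,8]=4  [4,5,7,8]=6  [4,6,7,8]=12  [5,6,7,8]=12
  size 5 → [0,2,3,5,8]=1  [1,3,5,6,8]=10  [1,4,6,7,8]=30  [1,5,6,7,8]=30  [2,3,5,6,8]=5  [2,3,5,7,8]=5  [3,4,5,7,8]=10  [3,5,6,7,8]=20  [4,5,6,7,8]=30
  size 6 → [0,2,3,5,6,8]=6  [0,2,3,5,7,8]=6  [1,2,3,5,6,8]=15  [1,3,5,6,7,8]=60  [1,4,5,6,7,8]=90  [2,3,4,5,7,8]=15  [2,3,5,6,7,8]=30  [3,4,5,6,7,8]=60
  size 7 → [0,1,2,3,5,6,8]=21  [0,2,3,4,5,7,8]=21  [0,2,3,5,6,7,8]=42  [1,2,3,5,6,7,8]=105  [1,3,4,5,6,7,8]=210  [2,3,4,5,6,7,8]=105
  first=0(i) contributes 420
  first=1(c) contributes 168
  first=4(b) contributes 168
|[w]| = 756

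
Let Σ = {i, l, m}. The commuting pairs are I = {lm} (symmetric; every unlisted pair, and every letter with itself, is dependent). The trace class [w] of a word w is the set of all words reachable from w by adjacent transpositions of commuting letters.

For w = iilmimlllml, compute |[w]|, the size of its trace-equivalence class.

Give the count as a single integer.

#0=i has no predecessor
#1=i depends on [0:i]
#2=l depends on [1:i]
#3=m depends on [1:i]
#4=i depends on [2:l, 3:m]
#5=m depends on [4:i]
#6=l depends on [4:i]
#7=l depends on [6:l]
#8=l depends on [7:l]
#9=m depends on [5:m]
#10=l depends on [8:l]
sources: [0:i]
N(rest) = Σ N(rest − s) over sources s of rest; N(one piece) = 1:
  size 1 → [9]=1  [10]=1
  size 2 → [5,9]=1  [8,10]=1  [9,10]=2
  size 3 → [5,9,10]=3  [7,8,10]=1  [8,9,10]=3
  size 4 → [5,8,9,10]=6  [6,7,8,10]=1  [7,8,9,10]=4
  size 5 → [5,7,8,9,10]=10  [6,7,8,9,10]=5
  size 6 → [5,6,7,8,9,10]=15
  size 7 → [4,5,6,7,8,9,10]=15
  size 8 → [2,4,5,6,7,8,9,10]=15  [3,4,5,6,7,8,9,10]=15
  size 9 → [2,3,4,5,6,7,8,9,10]=30
  first=0(i) contributes 30

30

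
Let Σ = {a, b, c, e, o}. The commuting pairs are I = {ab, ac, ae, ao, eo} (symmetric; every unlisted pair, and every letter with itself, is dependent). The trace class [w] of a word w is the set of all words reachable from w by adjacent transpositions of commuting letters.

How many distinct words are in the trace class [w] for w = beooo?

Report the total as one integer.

drop 0:b onto floor
drop 1:e onto {0:b}
drop 2:o onto {0:b}
drop 3:o onto {2:o}
drop 4:o onto {3:o}
ground layer = {0:b}
drop-orders for the pieces not yet dropped (sum over which currently-grounded one goes next):
  1 to go: {1} 1  {4} 1
  2 to go: {1,4} 2  {3,4} 1
  3 to go: {1,3,4} 3  {2,3,4} 1
  if 0:b drops first: 4 orders

4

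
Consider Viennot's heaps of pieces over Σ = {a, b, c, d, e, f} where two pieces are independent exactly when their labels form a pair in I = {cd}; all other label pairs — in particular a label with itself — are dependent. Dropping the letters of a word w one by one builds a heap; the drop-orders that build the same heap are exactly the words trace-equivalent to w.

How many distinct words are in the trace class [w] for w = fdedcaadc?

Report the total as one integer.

4

#0=f has no predecessor
#1=d depends on [0:f]
#2=e depends on [1:d]
#3=d depends on [2:e]
#4=c depends on [2:e]
#5=a depends on [3:d, 4:c]
#6=a depends on [5:a]
#7=d depends on [6:a]
#8=c depends on [6:a]
sources: [0:f]
N(rest) = Σ N(rest − s) over sources s of rest; N(one piece) = 1:
  size 1 → [7]=1  [8]=1
  size 2 → [7,8]=2
  size 3 → [6,7,8]=2
  size 4 → [5,6,7,8]=2
  size 5 → [3,5,6,7,8]=2  [4,5,6,7,8]=2
  size 6 → [3,4,5,6,7,8]=4
  size 7 → [2,3,4,5,6,7,8]=4
  first=0(f) contributes 4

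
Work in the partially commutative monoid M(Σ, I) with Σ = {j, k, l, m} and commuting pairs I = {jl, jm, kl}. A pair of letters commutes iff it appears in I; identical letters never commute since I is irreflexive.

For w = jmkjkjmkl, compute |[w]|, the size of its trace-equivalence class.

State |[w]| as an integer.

0(j) covers ∅
1(m) covers ∅
2(k) covers 0:j, 1:m
3(j) covers 2:k
4(k) covers 3:j
5(j) covers 4:k
6(m) covers 4:k
7(k) covers 5:j, 6:m
8(l) covers 6:m
floor of heap: 0:j, 1:m
completions by unplaced set U, small U first (add the entries for U minus each lowest piece of U):
  |U|=1: {7}:1  {8}:1
  |U|=2: {5,7}:1  {7,8}:2
  |U|=3: {5,7,8}:3  {6,7,8}:2
  |U|=4: {5,6,7,8}:5
  |U|=5: {4,5,6,7,8}:5
  |U|=6: {3,4,5,6,7,8}:5
  |U|=7: {2,3,4,5,6,7,8}:5
  start at 0(j): 5
  start at 1(m): 5
sum over floor = 10

10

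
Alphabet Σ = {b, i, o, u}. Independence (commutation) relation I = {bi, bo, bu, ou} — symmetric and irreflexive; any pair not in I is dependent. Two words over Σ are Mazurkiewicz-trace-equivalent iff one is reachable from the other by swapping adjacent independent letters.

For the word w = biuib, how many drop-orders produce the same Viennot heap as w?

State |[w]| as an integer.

#0=b has no predecessor
#1=i has no predecessor
#2=u depends on [1:i]
#3=i depends on [2:u]
#4=b depends on [0:b]
sources: [0:b, 1:i]
N(rest) = Σ N(rest − s) over sources s of rest; N(one piece) = 1:
  size 1 → [3]=1  [4]=1
  size 2 → [0,4]=1  [2,3]=1  [3,4]=2
  size 3 → [0,3,4]=3  [1,2,3]=1  [2,3,4]=3
  first=0(b) contributes 4
  first=1(i) contributes 6
|[w]| = 10

10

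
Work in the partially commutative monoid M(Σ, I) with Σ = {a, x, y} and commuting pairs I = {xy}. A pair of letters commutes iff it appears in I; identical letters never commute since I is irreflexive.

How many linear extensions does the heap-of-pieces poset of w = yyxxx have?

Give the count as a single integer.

0(y) covers ∅
1(y) covers 0:y
2(x) covers ∅
3(x) covers 2:x
4(x) covers 3:x
floor of heap: 0:y, 2:x
completions by unplaced set U, small U first (add the entries for U minus each lowest piece of U):
  |U|=1: {1}:1  {4}:1
  |U|=2: {0,1}:1  {1,4}:2  {3,4}:1
  |U|=3: {0,1,4}:3  {1,3,4}:3  {2,3,4}:1
  start at 0(y): 4
  start at 2(x): 6
sum over floor = 10

10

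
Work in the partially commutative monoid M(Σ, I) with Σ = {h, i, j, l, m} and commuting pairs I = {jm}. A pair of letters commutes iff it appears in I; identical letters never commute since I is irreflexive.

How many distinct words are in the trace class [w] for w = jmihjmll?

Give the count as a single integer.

4

piece 0:j — minimal
piece 1:m — minimal
piece 2:i rests on {0:j, 1:m}
piece 3:h rests on {2:i}
piece 4:j rests on {3:h}
piece 5:m rests on {3:h}
piece 6:l rests on {4:j, 5:m}
piece 7:l rests on {6:l}
minimal pieces: {0:j, 1:m}
ways to finish when only these pieces remain (= sum over removing one remaining piece with nothing left below it):
  1 left: {7}→1
  2 left: {6,7}→1
  3 left: {4,6,7}→1  {5,6,7}→1
  4 left: {4,5,6,7}→2
  5 left: {3,4,5,6,7}→2
  6 left: {2,3,4,5,6,7}→2
  placing 0:j first → 2 extensions
  placing 1:m first → 2 extensions
total linear extensions = 4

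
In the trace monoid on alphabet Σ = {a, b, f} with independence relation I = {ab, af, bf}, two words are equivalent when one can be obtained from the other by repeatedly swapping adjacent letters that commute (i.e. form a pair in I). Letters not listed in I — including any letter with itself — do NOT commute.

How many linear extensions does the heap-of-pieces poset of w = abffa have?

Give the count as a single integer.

#0=a has no predecessor
#1=b has no predecessor
#2=f has no predecessor
#3=f depends on [2:f]
#4=a depends on [0:a]
sources: [0:a, 1:b, 2:f]
N(rest) = Σ N(rest − s) over sources s of rest; N(one piece) = 1:
  size 1 → [1]=1  [3]=1  [4]=1
  size 2 → [0,4]=1  [1,3]=2  [1,4]=2  [2,3]=1  [3,4]=2
  size 3 → [0,1,4]=3  [0,3,4]=3  [1,2,3]=3  [1,3,4]=6  [2,3,4]=3
  first=0(a) contributes 12
  first=1(b) contributes 6
  first=2(f) contributes 12
|[w]| = 30

30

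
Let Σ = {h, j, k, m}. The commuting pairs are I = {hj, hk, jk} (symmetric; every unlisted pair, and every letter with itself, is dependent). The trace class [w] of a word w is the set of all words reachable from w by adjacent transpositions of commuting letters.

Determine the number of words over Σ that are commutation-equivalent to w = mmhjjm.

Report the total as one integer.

3

0(m) covers ∅
1(m) covers 0:m
2(h) covers 1:m
3(j) covers 1:m
4(j) covers 3:j
5(m) covers 2:h, 4:j
floor of heap: 0:m
completions by unplaced set U, small U first (add the entries for U minus each lowest piece of U):
  |U|=1: {5}:1
  |U|=2: {2,5}:1  {4,5}:1
  |U|=3: {2,4,5}:2  {3,4,5}:1
  |U|=4: {2,3,4,5}:3
  start at 0(m): 3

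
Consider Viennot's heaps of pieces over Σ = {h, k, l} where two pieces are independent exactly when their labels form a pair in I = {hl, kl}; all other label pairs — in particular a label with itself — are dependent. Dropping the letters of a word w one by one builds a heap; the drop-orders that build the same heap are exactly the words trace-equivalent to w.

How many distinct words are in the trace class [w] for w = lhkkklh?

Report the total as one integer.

21

#0=l has no predecessor
#1=h has no predecessor
#2=k depends on [1:h]
#3=k depends on [2:k]
#4=k depends on [3:k]
#5=l depends on [0:l]
#6=h depends on [4:k]
sources: [0:l, 1:h]
N(rest) = Σ N(rest − s) over sources s of rest; N(one piece) = 1:
  size 1 → [5]=1  [6]=1
  size 2 → [0,5]=1  [4,6]=1  [5,6]=2
  size 3 → [0,5,6]=3  [3,4,6]=1  [4,5,6]=3
  size 4 → [0,4,5,6]=6  [2,3,4,6]=1  [3,4,5,6]=4
  size 5 → [0,3,4,5,6]=10  [1,2,3,4,6]=1  [2,3,4,5,6]=5
  first=0(l) contributes 6
  first=1(h) contributes 15
|[w]| = 21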